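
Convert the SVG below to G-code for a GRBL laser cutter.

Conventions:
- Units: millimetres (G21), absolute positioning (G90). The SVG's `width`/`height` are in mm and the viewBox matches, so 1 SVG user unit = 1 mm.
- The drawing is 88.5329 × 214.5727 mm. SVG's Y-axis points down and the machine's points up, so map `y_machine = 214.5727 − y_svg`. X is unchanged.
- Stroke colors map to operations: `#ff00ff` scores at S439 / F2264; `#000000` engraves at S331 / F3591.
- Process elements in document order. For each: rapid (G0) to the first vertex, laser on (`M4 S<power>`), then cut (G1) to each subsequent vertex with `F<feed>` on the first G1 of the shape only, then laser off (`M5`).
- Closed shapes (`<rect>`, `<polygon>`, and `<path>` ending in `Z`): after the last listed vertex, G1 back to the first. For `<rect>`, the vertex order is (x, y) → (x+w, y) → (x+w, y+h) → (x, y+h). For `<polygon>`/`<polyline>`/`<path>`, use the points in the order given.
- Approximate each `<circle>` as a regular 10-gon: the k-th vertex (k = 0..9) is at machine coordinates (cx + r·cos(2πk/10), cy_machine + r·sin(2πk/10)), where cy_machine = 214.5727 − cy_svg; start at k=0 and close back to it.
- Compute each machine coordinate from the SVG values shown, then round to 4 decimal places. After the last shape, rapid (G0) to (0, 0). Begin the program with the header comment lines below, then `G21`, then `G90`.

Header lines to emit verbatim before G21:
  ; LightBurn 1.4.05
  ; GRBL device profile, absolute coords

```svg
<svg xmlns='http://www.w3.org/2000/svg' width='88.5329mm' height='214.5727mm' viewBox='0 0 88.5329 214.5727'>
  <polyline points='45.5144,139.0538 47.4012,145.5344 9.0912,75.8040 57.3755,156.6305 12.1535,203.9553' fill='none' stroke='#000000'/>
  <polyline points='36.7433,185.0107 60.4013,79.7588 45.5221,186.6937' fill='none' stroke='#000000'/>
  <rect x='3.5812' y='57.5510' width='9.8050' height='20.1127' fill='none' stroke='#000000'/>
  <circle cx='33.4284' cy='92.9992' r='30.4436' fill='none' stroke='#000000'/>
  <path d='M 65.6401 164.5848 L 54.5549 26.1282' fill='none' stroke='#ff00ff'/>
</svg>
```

Since the viewBox matches the mm dimensions, user units are millimetres directly. The only transform is the Y-flip y_m = 214.5727 − y_svg.

Shape 1 is a open polyline drawn with `<polyline>`. Its stroke #000000 means engrave at S331, F3591. After flipping Y the toolpath is (45.5144,75.5189) → (47.4012,69.0383) → (9.0912,138.7687) → (57.3755,57.9422) → (12.1535,10.6174).

Shape 2 is a open polyline drawn with `<polyline>`. Its stroke #000000 means engrave at S331, F3591. After flipping Y the toolpath is (36.7433,29.5620) → (60.4013,134.8139) → (45.5221,27.8790).

Shape 3 is a rectangle drawn with `<rect>`. Its stroke #000000 means engrave at S331, F3591. After flipping Y the toolpath is (3.5812,157.0217) → (13.3862,157.0217) → (13.3862,136.9090) → (3.5812,136.9090) → (3.5812,157.0217), returning to the start.

Shape 4 is a circle drawn with `<circle>`. Its stroke #000000 means engrave at S331, F3591. After flipping Y the toolpath is (63.8720,121.5735) → (58.0578,139.4678) → (42.8360,150.5271) → (24.0208,150.5271) → (8.7990,139.4678) → (2.9848,121.5735) → (8.7990,103.6792) → (24.0208,92.6199) → (42.8360,92.6199) → (58.0578,103.6792) → (63.8720,121.5735), returning to the start.

Shape 5 is a line segment drawn with `<path>`. Its stroke #ff00ff means score at S439, F2264. After flipping Y the toolpath is (65.6401,49.9879) → (54.5549,188.4445).

; LightBurn 1.4.05
; GRBL device profile, absolute coords
G21
G90
G0 X45.5144 Y75.5189
M4 S331
G1 X47.4012 Y69.0383 F3591
G1 X9.0912 Y138.7687
G1 X57.3755 Y57.9422
G1 X12.1535 Y10.6174
M5
G0 X36.7433 Y29.5620
M4 S331
G1 X60.4013 Y134.8139 F3591
G1 X45.5221 Y27.8790
M5
G0 X3.5812 Y157.0217
M4 S331
G1 X13.3862 Y157.0217 F3591
G1 X13.3862 Y136.9090
G1 X3.5812 Y136.9090
G1 X3.5812 Y157.0217
M5
G0 X63.8720 Y121.5735
M4 S331
G1 X58.0578 Y139.4678 F3591
G1 X42.8360 Y150.5271
G1 X24.0208 Y150.5271
G1 X8.7990 Y139.4678
G1 X2.9848 Y121.5735
G1 X8.7990 Y103.6792
G1 X24.0208 Y92.6199
G1 X42.8360 Y92.6199
G1 X58.0578 Y103.6792
G1 X63.8720 Y121.5735
M5
G0 X65.6401 Y49.9879
M4 S439
G1 X54.5549 Y188.4445 F2264
M5
G0 X0.0000 Y0.0000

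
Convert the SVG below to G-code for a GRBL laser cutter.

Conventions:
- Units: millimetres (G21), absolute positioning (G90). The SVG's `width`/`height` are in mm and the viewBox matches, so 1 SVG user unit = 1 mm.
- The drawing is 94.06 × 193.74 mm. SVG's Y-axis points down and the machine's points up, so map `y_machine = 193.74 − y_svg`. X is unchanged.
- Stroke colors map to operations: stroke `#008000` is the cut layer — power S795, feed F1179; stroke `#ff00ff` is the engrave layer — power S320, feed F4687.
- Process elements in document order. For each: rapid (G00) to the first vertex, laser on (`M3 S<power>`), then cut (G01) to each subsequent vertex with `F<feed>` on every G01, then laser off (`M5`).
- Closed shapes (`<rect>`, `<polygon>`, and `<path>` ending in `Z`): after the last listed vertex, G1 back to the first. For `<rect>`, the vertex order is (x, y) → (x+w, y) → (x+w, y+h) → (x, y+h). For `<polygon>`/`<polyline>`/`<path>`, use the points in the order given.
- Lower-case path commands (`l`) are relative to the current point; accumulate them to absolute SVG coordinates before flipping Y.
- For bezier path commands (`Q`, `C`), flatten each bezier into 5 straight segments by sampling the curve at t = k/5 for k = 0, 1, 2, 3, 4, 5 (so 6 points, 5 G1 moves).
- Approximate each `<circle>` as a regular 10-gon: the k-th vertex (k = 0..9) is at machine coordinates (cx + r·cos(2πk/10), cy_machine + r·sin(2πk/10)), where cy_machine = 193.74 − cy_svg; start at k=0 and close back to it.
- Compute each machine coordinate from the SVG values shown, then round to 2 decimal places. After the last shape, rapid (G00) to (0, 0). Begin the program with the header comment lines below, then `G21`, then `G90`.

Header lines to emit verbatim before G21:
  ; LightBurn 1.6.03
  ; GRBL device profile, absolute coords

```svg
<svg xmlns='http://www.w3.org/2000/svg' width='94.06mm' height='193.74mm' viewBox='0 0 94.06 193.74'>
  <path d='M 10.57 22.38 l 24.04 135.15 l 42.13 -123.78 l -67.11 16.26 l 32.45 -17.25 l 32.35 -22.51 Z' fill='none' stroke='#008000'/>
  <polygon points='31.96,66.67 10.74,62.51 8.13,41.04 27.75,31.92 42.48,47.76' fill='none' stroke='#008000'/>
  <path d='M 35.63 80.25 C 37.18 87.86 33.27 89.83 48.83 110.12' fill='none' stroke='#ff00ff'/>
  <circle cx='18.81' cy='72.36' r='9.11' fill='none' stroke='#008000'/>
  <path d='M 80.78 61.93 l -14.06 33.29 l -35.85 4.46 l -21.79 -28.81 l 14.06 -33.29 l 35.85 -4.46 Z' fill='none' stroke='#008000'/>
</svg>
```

1 u = 1 mm; y_m = 193.74 − y.

[1] `<path>` closed polygon, #008000→cut S795 F1179: (10.57,171.36) → (34.61,36.21) → (76.74,159.99) → (9.63,143.73) → (42.08,160.98) → (74.43,183.49) → (10.57,171.36) (closed)

[2] `<polygon>` regular polygon, #008000→cut S795 F1179: (31.96,127.07) → (10.74,131.23) → (8.13,152.70) → (27.75,161.82) → (42.48,145.98) → (31.96,127.07) (closed)

[3] `<path>` cubic bezier, #ff00ff→engrave S320 F4687: (35.63,113.49) → (36.10,109.41) → (36.46,105.53) → (37.91,100.71) → (41.63,93.79) → (48.83,83.62)

[4] `<circle>` circle, #008000→cut S795 F1179: (27.92,121.38) → (26.18,126.73) → (21.63,130.04) → (15.99,130.04) → (11.44,126.73) → (9.70,121.38) → (11.44,116.03) → (15.99,112.72) → (21.63,112.72) → (26.18,116.03) → (27.92,121.38) (closed)

[5] `<path>` regular polygon, #008000→cut S795 F1179: (80.78,131.81) → (66.72,98.52) → (30.87,94.06) → (9.08,122.87) → (23.14,156.16) → (58.99,160.62) → (80.78,131.81) (closed)

; LightBurn 1.6.03
; GRBL device profile, absolute coords
G21
G90
G00 X10.57 Y171.36
M3 S795
G01 X34.61 Y36.21 F1179
G01 X76.74 Y159.99 F1179
G01 X9.63 Y143.73 F1179
G01 X42.08 Y160.98 F1179
G01 X74.43 Y183.49 F1179
G01 X10.57 Y171.36 F1179
M5
G00 X31.96 Y127.07
M3 S795
G01 X10.74 Y131.23 F1179
G01 X8.13 Y152.70 F1179
G01 X27.75 Y161.82 F1179
G01 X42.48 Y145.98 F1179
G01 X31.96 Y127.07 F1179
M5
G00 X35.63 Y113.49
M3 S320
G01 X36.10 Y109.41 F4687
G01 X36.46 Y105.53 F4687
G01 X37.91 Y100.71 F4687
G01 X41.63 Y93.79 F4687
G01 X48.83 Y83.62 F4687
M5
G00 X27.92 Y121.38
M3 S795
G01 X26.18 Y126.73 F1179
G01 X21.63 Y130.04 F1179
G01 X15.99 Y130.04 F1179
G01 X11.44 Y126.73 F1179
G01 X9.70 Y121.38 F1179
G01 X11.44 Y116.03 F1179
G01 X15.99 Y112.72 F1179
G01 X21.63 Y112.72 F1179
G01 X26.18 Y116.03 F1179
G01 X27.92 Y121.38 F1179
M5
G00 X80.78 Y131.81
M3 S795
G01 X66.72 Y98.52 F1179
G01 X30.87 Y94.06 F1179
G01 X9.08 Y122.87 F1179
G01 X23.14 Y156.16 F1179
G01 X58.99 Y160.62 F1179
G01 X80.78 Y131.81 F1179
M5
G00 X0.00 Y0.00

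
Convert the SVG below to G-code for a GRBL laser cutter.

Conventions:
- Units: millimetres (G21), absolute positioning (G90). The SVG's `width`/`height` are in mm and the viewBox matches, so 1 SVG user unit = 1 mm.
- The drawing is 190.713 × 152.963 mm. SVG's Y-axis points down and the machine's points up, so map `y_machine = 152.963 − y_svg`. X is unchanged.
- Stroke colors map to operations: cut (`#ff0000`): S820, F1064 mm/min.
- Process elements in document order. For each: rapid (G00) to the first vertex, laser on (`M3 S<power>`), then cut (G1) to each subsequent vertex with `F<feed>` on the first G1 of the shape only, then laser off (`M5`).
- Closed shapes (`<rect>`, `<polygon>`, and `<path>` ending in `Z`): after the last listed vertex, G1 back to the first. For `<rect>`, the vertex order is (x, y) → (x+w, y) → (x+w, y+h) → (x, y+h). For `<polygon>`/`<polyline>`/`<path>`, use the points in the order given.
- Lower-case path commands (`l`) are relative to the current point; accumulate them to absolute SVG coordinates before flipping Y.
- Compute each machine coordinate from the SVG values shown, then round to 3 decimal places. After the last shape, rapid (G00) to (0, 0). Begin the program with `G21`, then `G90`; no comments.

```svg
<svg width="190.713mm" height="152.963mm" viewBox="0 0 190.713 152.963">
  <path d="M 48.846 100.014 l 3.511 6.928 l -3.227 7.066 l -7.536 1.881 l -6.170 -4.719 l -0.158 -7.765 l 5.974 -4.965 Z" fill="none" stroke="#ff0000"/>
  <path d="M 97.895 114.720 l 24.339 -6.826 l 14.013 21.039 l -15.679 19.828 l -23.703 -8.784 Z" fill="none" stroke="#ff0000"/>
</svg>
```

Since the viewBox matches the mm dimensions, user units are millimetres directly. The only transform is the Y-flip y_m = 152.963 − y_svg.

Shape 1 is a regular polygon drawn with `<path>`. Its stroke #ff0000 means cut at S820, F1064. After flipping Y the toolpath is (48.846,52.949) → (52.357,46.021) → (49.130,38.955) → (41.594,37.074) → (35.424,41.793) → (35.266,49.558) → (41.240,54.523) → (48.846,52.949), returning to the start.

Shape 2 is a regular polygon drawn with `<path>`. Its stroke #ff0000 means cut at S820, F1064. After flipping Y the toolpath is (97.895,38.243) → (122.234,45.069) → (136.247,24.030) → (120.568,4.202) → (96.865,12.986) → (97.895,38.243), returning to the start.

G21
G90
G00 X48.846 Y52.949
M3 S820
G1 X52.357 Y46.021 F1064
G1 X49.130 Y38.955
G1 X41.594 Y37.074
G1 X35.424 Y41.793
G1 X35.266 Y49.558
G1 X41.240 Y54.523
G1 X48.846 Y52.949
M5
G00 X97.895 Y38.243
M3 S820
G1 X122.234 Y45.069 F1064
G1 X136.247 Y24.030
G1 X120.568 Y4.202
G1 X96.865 Y12.986
G1 X97.895 Y38.243
M5
G00 X0.000 Y0.000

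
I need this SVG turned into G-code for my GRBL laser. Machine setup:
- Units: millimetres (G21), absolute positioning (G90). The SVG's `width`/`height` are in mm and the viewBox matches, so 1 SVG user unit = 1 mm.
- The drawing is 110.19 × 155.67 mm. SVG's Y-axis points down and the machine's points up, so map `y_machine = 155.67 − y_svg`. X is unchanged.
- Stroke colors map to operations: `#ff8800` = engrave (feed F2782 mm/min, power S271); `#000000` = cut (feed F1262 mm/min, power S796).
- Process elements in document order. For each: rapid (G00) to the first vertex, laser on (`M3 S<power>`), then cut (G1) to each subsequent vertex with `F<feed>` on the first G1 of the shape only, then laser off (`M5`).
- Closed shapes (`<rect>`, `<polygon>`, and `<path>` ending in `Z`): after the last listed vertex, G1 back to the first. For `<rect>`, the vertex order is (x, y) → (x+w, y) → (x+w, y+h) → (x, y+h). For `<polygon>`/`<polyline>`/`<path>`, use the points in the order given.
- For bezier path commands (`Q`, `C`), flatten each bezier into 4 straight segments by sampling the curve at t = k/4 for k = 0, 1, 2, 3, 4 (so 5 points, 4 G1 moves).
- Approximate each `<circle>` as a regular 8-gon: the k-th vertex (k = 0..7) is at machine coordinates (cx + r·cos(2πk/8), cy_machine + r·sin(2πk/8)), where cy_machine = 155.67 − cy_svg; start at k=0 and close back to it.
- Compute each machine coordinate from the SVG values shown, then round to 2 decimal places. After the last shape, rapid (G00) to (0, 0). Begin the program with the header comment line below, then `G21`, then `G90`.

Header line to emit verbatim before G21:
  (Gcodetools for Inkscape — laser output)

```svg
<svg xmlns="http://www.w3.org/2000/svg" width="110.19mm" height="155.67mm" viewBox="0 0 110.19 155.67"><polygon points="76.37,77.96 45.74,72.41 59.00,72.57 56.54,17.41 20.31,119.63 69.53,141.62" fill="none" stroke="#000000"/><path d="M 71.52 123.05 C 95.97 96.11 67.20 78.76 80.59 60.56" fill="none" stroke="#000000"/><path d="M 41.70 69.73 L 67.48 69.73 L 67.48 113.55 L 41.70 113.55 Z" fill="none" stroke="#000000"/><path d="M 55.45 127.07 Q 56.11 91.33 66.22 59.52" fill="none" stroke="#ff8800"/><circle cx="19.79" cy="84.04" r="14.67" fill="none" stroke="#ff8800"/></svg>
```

Since the viewBox matches the mm dimensions, user units are millimetres directly. The only transform is the Y-flip y_m = 155.67 − y_svg.

Shape 1 is a closed polygon drawn with `<polygon>`. Its stroke #000000 means cut at S796, F1262. After flipping Y the toolpath is (76.37,77.71) → (45.74,83.26) → (59.00,83.10) → (56.54,138.26) → (20.31,36.04) → (69.53,14.05) → (76.37,77.71), returning to the start.

Shape 2 is a cubic bezier drawn with `<path>`. Its stroke #000000 means cut at S796, F1262. After flipping Y the toolpath is (71.52,32.62) → (81.37,51.19) → (80.20,67.14) → (76.96,81.46) → (80.59,95.11).

Shape 3 is a rectangle drawn with `<path>`. Its stroke #000000 means cut at S796, F1262. After flipping Y the toolpath is (41.70,85.94) → (67.48,85.94) → (67.48,42.12) → (41.70,42.12) → (41.70,85.94), returning to the start.

Shape 4 is a quadratic bezier drawn with `<path>`. Its stroke #ff8800 means engrave at S271, F2782. After flipping Y the toolpath is (55.45,28.60) → (56.37,46.22) → (58.47,63.36) → (61.76,80.00) → (66.22,96.15).

Shape 5 is a circle drawn with `<circle>`. Its stroke #ff8800 means engrave at S271, F2782. After flipping Y the toolpath is (34.46,71.63) → (30.16,82.00) → (19.79,86.30) → (9.42,82.00) → (5.12,71.63) → (9.42,61.26) → (19.79,56.96) → (30.16,61.26) → (34.46,71.63), returning to the start.

(Gcodetools for Inkscape — laser output)
G21
G90
G00 X76.37 Y77.71
M3 S796
G1 X45.74 Y83.26 F1262
G1 X59.00 Y83.10
G1 X56.54 Y138.26
G1 X20.31 Y36.04
G1 X69.53 Y14.05
G1 X76.37 Y77.71
M5
G00 X71.52 Y32.62
M3 S796
G1 X81.37 Y51.19 F1262
G1 X80.20 Y67.14
G1 X76.96 Y81.46
G1 X80.59 Y95.11
M5
G00 X41.70 Y85.94
M3 S796
G1 X67.48 Y85.94 F1262
G1 X67.48 Y42.12
G1 X41.70 Y42.12
G1 X41.70 Y85.94
M5
G00 X55.45 Y28.60
M3 S271
G1 X56.37 Y46.22 F2782
G1 X58.47 Y63.36
G1 X61.76 Y80.00
G1 X66.22 Y96.15
M5
G00 X34.46 Y71.63
M3 S271
G1 X30.16 Y82.00 F2782
G1 X19.79 Y86.30
G1 X9.42 Y82.00
G1 X5.12 Y71.63
G1 X9.42 Y61.26
G1 X19.79 Y56.96
G1 X30.16 Y61.26
G1 X34.46 Y71.63
M5
G00 X0.00 Y0.00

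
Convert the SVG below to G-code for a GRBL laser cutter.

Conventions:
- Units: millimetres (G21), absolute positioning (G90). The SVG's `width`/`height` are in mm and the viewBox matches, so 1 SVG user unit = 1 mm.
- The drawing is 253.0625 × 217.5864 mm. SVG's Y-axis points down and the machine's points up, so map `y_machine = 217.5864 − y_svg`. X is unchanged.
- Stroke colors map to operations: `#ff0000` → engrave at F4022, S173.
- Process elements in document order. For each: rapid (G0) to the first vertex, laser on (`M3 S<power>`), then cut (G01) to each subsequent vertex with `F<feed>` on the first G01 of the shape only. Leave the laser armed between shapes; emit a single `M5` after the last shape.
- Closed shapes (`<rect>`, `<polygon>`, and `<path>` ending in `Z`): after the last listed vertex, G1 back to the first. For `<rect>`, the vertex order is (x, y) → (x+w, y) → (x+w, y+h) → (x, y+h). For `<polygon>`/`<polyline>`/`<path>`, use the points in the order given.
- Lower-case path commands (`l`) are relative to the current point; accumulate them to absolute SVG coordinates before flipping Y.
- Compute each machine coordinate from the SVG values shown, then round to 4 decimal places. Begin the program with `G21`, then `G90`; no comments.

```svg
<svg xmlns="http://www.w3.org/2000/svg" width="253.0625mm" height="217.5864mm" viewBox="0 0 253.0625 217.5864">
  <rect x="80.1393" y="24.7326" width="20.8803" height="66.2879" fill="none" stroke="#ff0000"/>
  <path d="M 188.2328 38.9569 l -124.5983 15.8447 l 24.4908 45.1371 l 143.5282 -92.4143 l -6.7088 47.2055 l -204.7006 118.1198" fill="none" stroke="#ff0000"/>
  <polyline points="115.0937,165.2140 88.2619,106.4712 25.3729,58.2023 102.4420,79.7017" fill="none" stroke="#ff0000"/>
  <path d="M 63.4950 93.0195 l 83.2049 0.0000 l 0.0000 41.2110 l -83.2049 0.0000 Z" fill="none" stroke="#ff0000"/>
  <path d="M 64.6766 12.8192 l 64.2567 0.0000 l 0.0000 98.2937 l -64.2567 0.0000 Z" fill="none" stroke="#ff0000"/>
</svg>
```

G21
G90
G0 X80.1393 Y192.8538
M3 S173
G01 X101.0196 Y192.8538 F4022
G01 X101.0196 Y126.5659
G01 X80.1393 Y126.5659
G01 X80.1393 Y192.8538
G0 X188.2328 Y178.6295
M3 S173
G01 X63.6345 Y162.7848 F4022
G01 X88.1253 Y117.6477
G01 X231.6535 Y210.0620
G01 X224.9447 Y162.8565
G01 X20.2441 Y44.7367
G0 X115.0937 Y52.3724
M3 S173
G01 X88.2619 Y111.1152 F4022
G01 X25.3729 Y159.3841
G01 X102.4420 Y137.8847
G0 X63.4950 Y124.5669
M3 S173
G01 X146.6999 Y124.5669 F4022
G01 X146.6999 Y83.3559
G01 X63.4950 Y83.3559
G01 X63.4950 Y124.5669
G0 X64.6766 Y204.7672
M3 S173
G01 X128.9333 Y204.7672 F4022
G01 X128.9333 Y106.4735
G01 X64.6766 Y106.4735
G01 X64.6766 Y204.7672
M5

viewBox `0 0 253.0625 217.5864` with mm width/height → 1 unit = 1 mm. Flip: y_m = 217.5864 − y_svg.

**Shape 1** — `<rect>` rectangle, stroke `#ff0000` → engrave (S173, F4022). Machine vertices: (80.1393,192.8538) → (101.0196,192.8538) → (101.0196,126.5659) → (80.1393,126.5659) → (80.1393,192.8538). Closed: final G1 returns to the first vertex.

**Shape 2** — `<path>` open polyline, stroke `#ff0000` → engrave (S173, F4022). Machine vertices: (188.2328,178.6295) → (63.6345,162.7848) → (88.1253,117.6477) → (231.6535,210.0620) → (224.9447,162.8565) → (20.2441,44.7367). Open path.

**Shape 3** — `<polyline>` open polyline, stroke `#ff0000` → engrave (S173, F4022). Machine vertices: (115.0937,52.3724) → (88.2619,111.1152) → (25.3729,159.3841) → (102.4420,137.8847). Open path.

**Shape 4** — `<path>` rectangle, stroke `#ff0000` → engrave (S173, F4022). Machine vertices: (63.4950,124.5669) → (146.6999,124.5669) → (146.6999,83.3559) → (63.4950,83.3559) → (63.4950,124.5669). Closed: final G1 returns to the first vertex.

**Shape 5** — `<path>` rectangle, stroke `#ff0000` → engrave (S173, F4022). Machine vertices: (64.6766,204.7672) → (128.9333,204.7672) → (128.9333,106.4735) → (64.6766,106.4735) → (64.6766,204.7672). Closed: final G1 returns to the first vertex.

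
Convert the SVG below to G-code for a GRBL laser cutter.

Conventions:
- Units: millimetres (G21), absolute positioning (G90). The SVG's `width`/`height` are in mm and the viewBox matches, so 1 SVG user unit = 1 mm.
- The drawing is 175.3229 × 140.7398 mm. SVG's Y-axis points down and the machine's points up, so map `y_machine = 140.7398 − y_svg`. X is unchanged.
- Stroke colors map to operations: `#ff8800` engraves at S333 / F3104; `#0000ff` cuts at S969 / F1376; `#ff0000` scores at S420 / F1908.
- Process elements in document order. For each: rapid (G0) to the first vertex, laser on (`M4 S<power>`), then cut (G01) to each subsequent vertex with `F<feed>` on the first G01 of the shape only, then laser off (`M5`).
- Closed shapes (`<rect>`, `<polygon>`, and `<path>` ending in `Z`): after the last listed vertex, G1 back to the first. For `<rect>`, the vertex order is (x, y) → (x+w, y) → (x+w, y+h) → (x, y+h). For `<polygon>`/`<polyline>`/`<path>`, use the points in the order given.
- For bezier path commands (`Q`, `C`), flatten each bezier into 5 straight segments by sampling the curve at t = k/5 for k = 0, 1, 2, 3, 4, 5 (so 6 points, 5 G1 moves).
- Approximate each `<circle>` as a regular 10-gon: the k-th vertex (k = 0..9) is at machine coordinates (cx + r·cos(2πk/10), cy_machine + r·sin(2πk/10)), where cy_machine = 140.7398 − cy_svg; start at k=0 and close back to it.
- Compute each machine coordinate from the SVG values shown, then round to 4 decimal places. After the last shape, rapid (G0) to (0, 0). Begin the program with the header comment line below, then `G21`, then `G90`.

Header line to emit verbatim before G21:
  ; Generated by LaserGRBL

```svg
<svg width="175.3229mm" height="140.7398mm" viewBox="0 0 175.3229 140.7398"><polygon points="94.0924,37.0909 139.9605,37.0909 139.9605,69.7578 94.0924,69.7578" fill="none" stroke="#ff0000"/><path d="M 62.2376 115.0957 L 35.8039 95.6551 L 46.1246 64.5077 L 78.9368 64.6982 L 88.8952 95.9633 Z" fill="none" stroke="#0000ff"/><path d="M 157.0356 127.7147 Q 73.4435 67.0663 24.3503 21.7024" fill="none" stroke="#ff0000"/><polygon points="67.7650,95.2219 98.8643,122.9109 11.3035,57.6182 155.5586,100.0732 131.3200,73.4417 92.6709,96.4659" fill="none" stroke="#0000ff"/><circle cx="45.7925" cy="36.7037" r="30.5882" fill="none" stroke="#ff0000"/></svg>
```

; Generated by LaserGRBL
G21
G90
G0 X94.0924 Y103.6489
M4 S420
G01 X139.9605 Y103.6489 F1908
G01 X139.9605 Y70.9820
G01 X94.0924 Y70.9820
G01 X94.0924 Y103.6489
M5
G0 X62.2376 Y25.6441
M4 S969
G01 X35.8039 Y45.0847 F1376
G01 X46.1246 Y76.2321
G01 X78.9368 Y76.0416
G01 X88.8952 Y44.7765
G01 X62.2376 Y25.6441
M5
G0 X157.0356 Y13.0251
M4 S420
G01 X124.9787 Y36.6731 F1908
G01 X95.6817 Y59.0983
G01 X69.1447 Y80.3008
G01 X45.3675 Y100.2805
G01 X24.3503 Y119.0374
M5
G0 X67.7650 Y45.5179
M4 S969
G01 X98.8643 Y17.8289 F1376
G01 X11.3035 Y83.1216
G01 X155.5586 Y40.6666
G01 X131.3200 Y67.2981
G01 X92.6709 Y44.2739
G01 X67.7650 Y45.5179
M5
G0 X76.3807 Y104.0361
M4 S420
G01 X70.5389 Y122.0154 F1908
G01 X55.2448 Y133.1272
G01 X36.3402 Y133.1272
G01 X21.0461 Y122.0154
G01 X15.2043 Y104.0361
G01 X21.0461 Y86.0568
G01 X36.3402 Y74.9450
G01 X55.2448 Y74.9450
G01 X70.5389 Y86.0568
G01 X76.3807 Y104.0361
M5
G0 X0.0000 Y0.0000

Since the viewBox matches the mm dimensions, user units are millimetres directly. The only transform is the Y-flip y_m = 140.7398 − y_svg.

Shape 1 is a rectangle drawn with `<polygon>`. Its stroke #ff0000 means score at S420, F1908. After flipping Y the toolpath is (94.0924,103.6489) → (139.9605,103.6489) → (139.9605,70.9820) → (94.0924,70.9820) → (94.0924,103.6489), returning to the start.

Shape 2 is a regular polygon drawn with `<path>`. Its stroke #0000ff means cut at S969, F1376. After flipping Y the toolpath is (62.2376,25.6441) → (35.8039,45.0847) → (46.1246,76.2321) → (78.9368,76.0416) → (88.8952,44.7765) → (62.2376,25.6441), returning to the start.

Shape 3 is a quadratic bezier drawn with `<path>`. Its stroke #ff0000 means score at S420, F1908. After flipping Y the toolpath is (157.0356,13.0251) → (124.9787,36.6731) → (95.6817,59.0983) → (69.1447,80.3008) → (45.3675,100.2805) → (24.3503,119.0374).

Shape 4 is a closed polygon drawn with `<polygon>`. Its stroke #0000ff means cut at S969, F1376. After flipping Y the toolpath is (67.7650,45.5179) → (98.8643,17.8289) → (11.3035,83.1216) → (155.5586,40.6666) → (131.3200,67.2981) → (92.6709,44.2739) → (67.7650,45.5179), returning to the start.

Shape 5 is a circle drawn with `<circle>`. Its stroke #ff0000 means score at S420, F1908. After flipping Y the toolpath is (76.3807,104.0361) → (70.5389,122.0154) → (55.2448,133.1272) → (36.3402,133.1272) → (21.0461,122.0154) → (15.2043,104.0361) → (21.0461,86.0568) → (36.3402,74.9450) → (55.2448,74.9450) → (70.5389,86.0568) → (76.3807,104.0361), returning to the start.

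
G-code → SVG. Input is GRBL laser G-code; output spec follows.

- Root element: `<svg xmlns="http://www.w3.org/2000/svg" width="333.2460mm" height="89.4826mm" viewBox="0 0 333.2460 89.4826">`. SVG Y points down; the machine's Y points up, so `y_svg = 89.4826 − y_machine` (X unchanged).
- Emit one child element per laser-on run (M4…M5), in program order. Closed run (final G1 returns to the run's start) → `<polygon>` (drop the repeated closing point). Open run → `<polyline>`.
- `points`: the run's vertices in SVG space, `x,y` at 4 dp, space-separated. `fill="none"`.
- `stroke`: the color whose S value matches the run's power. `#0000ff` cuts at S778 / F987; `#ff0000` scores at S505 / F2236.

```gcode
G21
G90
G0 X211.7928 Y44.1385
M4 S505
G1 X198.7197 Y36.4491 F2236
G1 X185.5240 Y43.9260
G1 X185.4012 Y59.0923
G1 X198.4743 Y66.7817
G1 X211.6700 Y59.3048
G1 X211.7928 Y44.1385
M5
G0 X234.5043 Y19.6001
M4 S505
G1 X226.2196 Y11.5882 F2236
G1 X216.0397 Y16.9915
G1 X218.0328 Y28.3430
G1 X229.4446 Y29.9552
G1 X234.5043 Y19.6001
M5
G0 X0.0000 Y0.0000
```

Each laser-on run becomes one SVG element. Flip Y back into SVG space with y_svg = 89.4826 − y_machine. Every run uses S505, so all elements get stroke `#ff0000` (score).

Run 1: The run returns to its start, so emit a `<polygon>` with points (Y-flipped): 211.7928,45.3441 198.7197,53.0335 185.5240,45.5566 185.4012,30.3903 198.4743,22.7009 211.6700,30.1778.

Run 2: The run returns to its start, so emit a `<polygon>` with points (Y-flipped): 234.5043,69.8825 226.2196,77.8944 216.0397,72.4911 218.0328,61.1396 229.4446,59.5274.

<svg xmlns="http://www.w3.org/2000/svg" width="333.2460mm" height="89.4826mm" viewBox="0 0 333.2460 89.4826">
  <polygon points="211.7928,45.3441 198.7197,53.0335 185.5240,45.5566 185.4012,30.3903 198.4743,22.7009 211.6700,30.1778" fill="none" stroke="#ff0000"/>
  <polygon points="234.5043,69.8825 226.2196,77.8944 216.0397,72.4911 218.0328,61.1396 229.4446,59.5274" fill="none" stroke="#ff0000"/>
</svg>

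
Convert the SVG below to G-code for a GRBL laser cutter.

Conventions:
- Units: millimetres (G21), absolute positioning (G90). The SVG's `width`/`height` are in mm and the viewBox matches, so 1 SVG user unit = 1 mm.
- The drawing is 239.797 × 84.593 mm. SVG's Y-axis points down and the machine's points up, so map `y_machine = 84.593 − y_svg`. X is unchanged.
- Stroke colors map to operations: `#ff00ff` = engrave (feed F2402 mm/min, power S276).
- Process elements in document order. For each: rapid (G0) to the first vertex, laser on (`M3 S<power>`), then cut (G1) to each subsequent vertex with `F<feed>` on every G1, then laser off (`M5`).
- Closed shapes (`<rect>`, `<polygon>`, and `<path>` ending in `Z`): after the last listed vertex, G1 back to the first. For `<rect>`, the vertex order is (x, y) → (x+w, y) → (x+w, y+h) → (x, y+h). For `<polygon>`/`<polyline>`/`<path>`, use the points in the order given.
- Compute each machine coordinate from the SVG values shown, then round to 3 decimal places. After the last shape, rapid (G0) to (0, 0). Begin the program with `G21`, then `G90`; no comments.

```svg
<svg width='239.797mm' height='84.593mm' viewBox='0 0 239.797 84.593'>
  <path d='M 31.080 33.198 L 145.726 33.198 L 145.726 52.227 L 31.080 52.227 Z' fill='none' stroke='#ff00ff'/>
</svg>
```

G21
G90
G0 X31.080 Y51.395
M3 S276
G1 X145.726 Y51.395 F2402
G1 X145.726 Y32.366 F2402
G1 X31.080 Y32.366 F2402
G1 X31.080 Y51.395 F2402
M5
G0 X0.000 Y0.000

1 u = 1 mm; y_m = 84.593 − y.

[1] `<path>` rectangle, #ff00ff→engrave S276 F2402: (31.080,51.395) → (145.726,51.395) → (145.726,32.366) → (31.080,32.366) → (31.080,51.395) (closed)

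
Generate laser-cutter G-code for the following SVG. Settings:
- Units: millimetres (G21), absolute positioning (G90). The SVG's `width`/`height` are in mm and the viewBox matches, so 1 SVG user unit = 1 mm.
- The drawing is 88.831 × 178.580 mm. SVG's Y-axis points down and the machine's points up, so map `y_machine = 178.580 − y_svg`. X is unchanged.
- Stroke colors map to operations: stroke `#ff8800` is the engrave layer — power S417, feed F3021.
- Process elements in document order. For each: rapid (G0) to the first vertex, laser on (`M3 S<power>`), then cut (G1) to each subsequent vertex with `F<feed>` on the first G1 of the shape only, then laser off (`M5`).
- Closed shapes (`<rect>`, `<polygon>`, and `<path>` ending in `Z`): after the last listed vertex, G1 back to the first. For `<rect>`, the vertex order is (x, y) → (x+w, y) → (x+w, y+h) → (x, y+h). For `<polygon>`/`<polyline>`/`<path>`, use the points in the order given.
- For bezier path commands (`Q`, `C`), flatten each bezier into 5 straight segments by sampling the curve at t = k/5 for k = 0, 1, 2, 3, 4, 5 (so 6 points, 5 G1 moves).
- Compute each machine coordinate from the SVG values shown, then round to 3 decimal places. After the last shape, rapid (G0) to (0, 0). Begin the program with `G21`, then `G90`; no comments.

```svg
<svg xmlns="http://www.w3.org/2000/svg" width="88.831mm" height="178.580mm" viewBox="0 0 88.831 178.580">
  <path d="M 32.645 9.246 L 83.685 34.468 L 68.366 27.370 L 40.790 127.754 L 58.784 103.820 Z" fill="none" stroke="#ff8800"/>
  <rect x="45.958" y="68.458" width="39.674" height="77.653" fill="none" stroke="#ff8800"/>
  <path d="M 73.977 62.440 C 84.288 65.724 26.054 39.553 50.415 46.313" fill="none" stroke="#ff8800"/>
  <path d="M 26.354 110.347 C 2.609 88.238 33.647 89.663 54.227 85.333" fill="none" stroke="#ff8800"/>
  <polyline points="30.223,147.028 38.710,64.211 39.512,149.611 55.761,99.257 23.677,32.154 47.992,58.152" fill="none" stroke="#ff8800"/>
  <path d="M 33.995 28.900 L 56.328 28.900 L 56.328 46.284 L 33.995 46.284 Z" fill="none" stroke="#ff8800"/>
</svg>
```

G21
G90
G0 X32.645 Y169.334
M3 S417
G1 X83.685 Y144.112 F3021
G1 X68.366 Y151.210
G1 X40.790 Y50.826
G1 X58.784 Y74.760
G1 X32.645 Y169.334
M5
G0 X45.958 Y110.122
M3 S417
G1 X85.632 Y110.122 F3021
G1 X85.632 Y32.469
G1 X45.958 Y32.469
G1 X45.958 Y110.122
M5
G0 X73.977 Y116.140
M3 S417
G1 X73.147 Y117.205 F3021
G1 X63.122 Y122.345
G1 X51.154 Y128.565
G1 X44.501 Y132.870
G1 X50.415 Y132.267
M5
G0 X26.354 Y68.233
M3 S417
G1 X18.159 Y78.909 F3021
G1 X19.980 Y85.342
G1 X28.687 Y88.939
G1 X41.146 Y91.105
G1 X54.227 Y93.247
M5
G0 X30.223 Y31.552
M3 S417
G1 X38.710 Y114.369 F3021
G1 X39.512 Y28.969
G1 X55.761 Y79.323
G1 X23.677 Y146.426
G1 X47.992 Y120.428
M5
G0 X33.995 Y149.680
M3 S417
G1 X56.328 Y149.680 F3021
G1 X56.328 Y132.296
G1 X33.995 Y132.296
G1 X33.995 Y149.680
M5
G0 X0.000 Y0.000

1 u = 1 mm; y_m = 178.580 − y.

[1] `<path>` closed polygon, #ff8800→engrave S417 F3021: (32.645,169.334) → (83.685,144.112) → (68.366,151.210) → (40.790,50.826) → (58.784,74.760) → (32.645,169.334) (closed)

[2] `<rect>` rectangle, #ff8800→engrave S417 F3021: (45.958,110.122) → (85.632,110.122) → (85.632,32.469) → (45.958,32.469) → (45.958,110.122) (closed)

[3] `<path>` cubic bezier, #ff8800→engrave S417 F3021: (73.977,116.140) → (73.147,117.205) → (63.122,122.345) → (51.154,128.565) → (44.501,132.870) → (50.415,132.267)

[4] `<path>` cubic bezier, #ff8800→engrave S417 F3021: (26.354,68.233) → (18.159,78.909) → (19.980,85.342) → (28.687,88.939) → (41.146,91.105) → (54.227,93.247)

[5] `<polyline>` open polyline, #ff8800→engrave S417 F3021: (30.223,31.552) → (38.710,114.369) → (39.512,28.969) → (55.761,79.323) → (23.677,146.426) → (47.992,120.428)

[6] `<path>` rectangle, #ff8800→engrave S417 F3021: (33.995,149.680) → (56.328,149.680) → (56.328,132.296) → (33.995,132.296) → (33.995,149.680) (closed)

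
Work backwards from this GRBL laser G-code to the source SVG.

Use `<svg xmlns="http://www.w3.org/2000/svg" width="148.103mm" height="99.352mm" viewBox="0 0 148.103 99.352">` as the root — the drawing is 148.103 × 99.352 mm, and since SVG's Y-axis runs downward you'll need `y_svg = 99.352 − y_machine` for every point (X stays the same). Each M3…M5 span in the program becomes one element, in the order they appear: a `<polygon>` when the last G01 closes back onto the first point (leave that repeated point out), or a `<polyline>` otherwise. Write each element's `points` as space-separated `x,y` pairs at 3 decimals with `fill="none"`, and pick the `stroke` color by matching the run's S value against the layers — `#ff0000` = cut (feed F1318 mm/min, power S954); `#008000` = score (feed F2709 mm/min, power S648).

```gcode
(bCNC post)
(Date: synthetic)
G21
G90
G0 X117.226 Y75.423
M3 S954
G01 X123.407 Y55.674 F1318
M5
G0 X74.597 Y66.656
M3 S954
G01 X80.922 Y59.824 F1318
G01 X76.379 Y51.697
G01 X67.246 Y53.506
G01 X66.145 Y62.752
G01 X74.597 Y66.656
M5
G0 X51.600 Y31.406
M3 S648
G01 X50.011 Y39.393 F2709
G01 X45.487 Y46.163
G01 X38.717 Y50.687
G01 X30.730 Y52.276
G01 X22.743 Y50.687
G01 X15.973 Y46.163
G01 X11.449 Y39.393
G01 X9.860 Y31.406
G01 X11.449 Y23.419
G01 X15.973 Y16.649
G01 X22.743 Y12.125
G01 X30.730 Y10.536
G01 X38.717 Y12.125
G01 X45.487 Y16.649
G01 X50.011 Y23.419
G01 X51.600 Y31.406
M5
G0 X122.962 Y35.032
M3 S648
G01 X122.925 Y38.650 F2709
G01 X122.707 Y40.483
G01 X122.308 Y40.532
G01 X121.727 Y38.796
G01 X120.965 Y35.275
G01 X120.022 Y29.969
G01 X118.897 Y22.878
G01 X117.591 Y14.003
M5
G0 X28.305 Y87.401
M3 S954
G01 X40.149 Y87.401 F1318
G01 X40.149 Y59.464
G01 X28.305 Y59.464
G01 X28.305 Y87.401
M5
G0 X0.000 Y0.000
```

<svg xmlns="http://www.w3.org/2000/svg" width="148.103mm" height="99.352mm" viewBox="0 0 148.103 99.352">
  <polyline points="117.226,23.929 123.407,43.678" fill="none" stroke="#ff0000"/>
  <polygon points="74.597,32.696 80.922,39.528 76.379,47.655 67.246,45.846 66.145,36.600" fill="none" stroke="#ff0000"/>
  <polygon points="51.600,67.946 50.011,59.959 45.487,53.189 38.717,48.665 30.730,47.076 22.743,48.665 15.973,53.189 11.449,59.959 9.860,67.946 11.449,75.933 15.973,82.703 22.743,87.227 30.730,88.816 38.717,87.227 45.487,82.703 50.011,75.933" fill="none" stroke="#008000"/>
  <polyline points="122.962,64.320 122.925,60.702 122.707,58.869 122.308,58.820 121.727,60.556 120.965,64.077 120.022,69.383 118.897,76.474 117.591,85.349" fill="none" stroke="#008000"/>
  <polygon points="28.305,11.951 40.149,11.951 40.149,39.888 28.305,39.888" fill="none" stroke="#ff0000"/>
</svg>

Machine Y-up, SVG Y-down with viewBox height 99.352, so y_svg = 99.352 − y_machine; X carries over.

Run 1: power S954 maps to stroke `#ff0000` (cut). The run is open, so emit a `<polyline>` with points (Y-flipped): 117.226,23.929 123.407,43.678.

Run 2: S954 ⇒ cut layer `#ff0000`. The run returns to its start, so emit a `<polygon>` with points (Y-flipped): 74.597,32.696 80.922,39.528 76.379,47.655 67.246,45.846 66.145,36.600.

Run 3: power S648 maps to stroke `#008000` (score). The run returns to its start, so emit a `<polygon>` with points (Y-flipped): 51.600,67.946 50.011,59.959 45.487,53.189 38.717,48.665 30.730,47.076 22.743,48.665 15.973,53.189 11.449,59.959 9.860,67.946 11.449,75.933 15.973,82.703 22.743,87.227 30.730,88.816 38.717,87.227 45.487,82.703 50.011,75.933.

Run 4: power S648 maps to stroke `#008000` (score). The run is open, so emit a `<polyline>` with points (Y-flipped): 122.962,64.320 122.925,60.702 122.707,58.869 122.308,58.820 121.727,60.556 120.965,64.077 120.022,69.383 118.897,76.474 117.591,85.349.

Run 5: power S954 maps to stroke `#ff0000` (cut). The run returns to its start, so emit a `<polygon>` with points (Y-flipped): 28.305,11.951 40.149,11.951 40.149,39.888 28.305,39.888.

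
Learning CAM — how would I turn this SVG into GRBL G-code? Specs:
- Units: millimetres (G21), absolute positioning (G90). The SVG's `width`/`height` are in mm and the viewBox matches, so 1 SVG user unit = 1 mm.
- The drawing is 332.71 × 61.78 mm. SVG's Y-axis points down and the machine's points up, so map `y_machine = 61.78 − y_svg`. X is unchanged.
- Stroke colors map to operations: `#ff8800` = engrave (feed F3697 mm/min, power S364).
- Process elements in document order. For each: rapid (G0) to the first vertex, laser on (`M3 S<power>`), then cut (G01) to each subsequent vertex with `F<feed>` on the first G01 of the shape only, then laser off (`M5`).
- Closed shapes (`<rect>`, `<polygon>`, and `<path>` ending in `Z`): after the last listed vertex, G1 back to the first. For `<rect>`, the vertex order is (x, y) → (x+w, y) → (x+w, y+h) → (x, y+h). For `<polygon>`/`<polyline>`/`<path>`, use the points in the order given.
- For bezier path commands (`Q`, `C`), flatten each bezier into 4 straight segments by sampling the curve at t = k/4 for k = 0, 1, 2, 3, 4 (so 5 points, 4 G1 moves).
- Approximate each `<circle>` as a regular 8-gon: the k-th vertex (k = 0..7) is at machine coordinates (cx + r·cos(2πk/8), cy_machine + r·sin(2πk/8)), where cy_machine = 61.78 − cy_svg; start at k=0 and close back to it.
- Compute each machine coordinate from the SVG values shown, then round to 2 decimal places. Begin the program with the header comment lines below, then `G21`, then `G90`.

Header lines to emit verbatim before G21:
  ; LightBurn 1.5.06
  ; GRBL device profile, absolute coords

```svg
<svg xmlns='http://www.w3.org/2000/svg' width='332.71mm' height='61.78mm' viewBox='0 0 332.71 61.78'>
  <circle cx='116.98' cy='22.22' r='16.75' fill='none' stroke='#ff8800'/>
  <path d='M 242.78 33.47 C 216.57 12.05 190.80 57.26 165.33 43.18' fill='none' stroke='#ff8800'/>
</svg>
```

Since the viewBox matches the mm dimensions, user units are millimetres directly. The only transform is the Y-flip y_m = 61.78 − y_svg.

Shape 1 is a circle drawn with `<circle>`. Its stroke #ff8800 means engrave at S364, F3697. After flipping Y the toolpath is (133.73,39.56) → (128.82,51.40) → (116.98,56.31) → (105.14,51.40) → (100.23,39.56) → (105.14,27.72) → (116.98,22.81) → (128.82,27.72) → (133.73,39.56), returning to the start.

Shape 2 is a cubic bezier drawn with `<path>`. Its stroke #ff8800 means engrave at S364, F3697. After flipping Y the toolpath is (242.78,28.31) → (223.20,33.85) → (203.78,26.21) → (184.49,17.19) → (165.33,18.60).

; LightBurn 1.5.06
; GRBL device profile, absolute coords
G21
G90
G0 X133.73 Y39.56
M3 S364
G01 X128.82 Y51.40 F3697
G01 X116.98 Y56.31
G01 X105.14 Y51.40
G01 X100.23 Y39.56
G01 X105.14 Y27.72
G01 X116.98 Y22.81
G01 X128.82 Y27.72
G01 X133.73 Y39.56
M5
G0 X242.78 Y28.31
M3 S364
G01 X223.20 Y33.85 F3697
G01 X203.78 Y26.21
G01 X184.49 Y17.19
G01 X165.33 Y18.60
M5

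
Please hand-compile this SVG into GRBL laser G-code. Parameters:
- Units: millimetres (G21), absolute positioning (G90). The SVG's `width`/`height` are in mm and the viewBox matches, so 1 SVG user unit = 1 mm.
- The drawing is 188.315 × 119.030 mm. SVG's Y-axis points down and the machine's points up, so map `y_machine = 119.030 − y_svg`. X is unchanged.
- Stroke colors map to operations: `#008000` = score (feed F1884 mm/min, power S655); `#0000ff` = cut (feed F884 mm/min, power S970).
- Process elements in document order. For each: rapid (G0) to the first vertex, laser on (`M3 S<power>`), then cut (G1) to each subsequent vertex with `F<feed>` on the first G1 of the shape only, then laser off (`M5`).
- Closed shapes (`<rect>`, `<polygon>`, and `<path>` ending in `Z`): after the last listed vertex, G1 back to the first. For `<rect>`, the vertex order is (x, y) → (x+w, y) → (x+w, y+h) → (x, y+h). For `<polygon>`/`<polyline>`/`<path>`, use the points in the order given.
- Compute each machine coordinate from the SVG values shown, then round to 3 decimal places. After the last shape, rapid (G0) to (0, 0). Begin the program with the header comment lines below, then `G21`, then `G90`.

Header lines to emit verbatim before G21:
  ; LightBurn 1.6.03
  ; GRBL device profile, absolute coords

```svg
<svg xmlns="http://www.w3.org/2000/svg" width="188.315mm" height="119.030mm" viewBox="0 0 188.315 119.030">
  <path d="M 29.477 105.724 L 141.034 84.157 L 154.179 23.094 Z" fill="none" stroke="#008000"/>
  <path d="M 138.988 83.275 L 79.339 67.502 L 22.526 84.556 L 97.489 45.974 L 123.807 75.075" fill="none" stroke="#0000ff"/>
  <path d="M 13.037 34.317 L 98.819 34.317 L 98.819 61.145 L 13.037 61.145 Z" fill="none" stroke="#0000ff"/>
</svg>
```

; LightBurn 1.6.03
; GRBL device profile, absolute coords
G21
G90
G0 X29.477 Y13.306
M3 S655
G1 X141.034 Y34.873 F1884
G1 X154.179 Y95.936
G1 X29.477 Y13.306
M5
G0 X138.988 Y35.755
M3 S970
G1 X79.339 Y51.528 F884
G1 X22.526 Y34.474
G1 X97.489 Y73.056
G1 X123.807 Y43.955
M5
G0 X13.037 Y84.713
M3 S970
G1 X98.819 Y84.713 F884
G1 X98.819 Y57.885
G1 X13.037 Y57.885
G1 X13.037 Y84.713
M5
G0 X0.000 Y0.000

viewBox `0 0 188.315 119.030` with mm width/height → 1 unit = 1 mm. Flip: y_m = 119.030 − y_svg.

**Shape 1** — `<path>` closed polygon, stroke `#008000` → score (S655, F1884). Machine vertices: (29.477,13.306) → (141.034,34.873) → (154.179,95.936) → (29.477,13.306). Closed: final G1 returns to the first vertex.

**Shape 2** — `<path>` open polyline, stroke `#0000ff` → cut (S970, F884). Machine vertices: (138.988,35.755) → (79.339,51.528) → (22.526,34.474) → (97.489,73.056) → (123.807,43.955). Open path.

**Shape 3** — `<path>` rectangle, stroke `#0000ff` → cut (S970, F884). Machine vertices: (13.037,84.713) → (98.819,84.713) → (98.819,57.885) → (13.037,57.885) → (13.037,84.713). Closed: final G1 returns to the first vertex.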